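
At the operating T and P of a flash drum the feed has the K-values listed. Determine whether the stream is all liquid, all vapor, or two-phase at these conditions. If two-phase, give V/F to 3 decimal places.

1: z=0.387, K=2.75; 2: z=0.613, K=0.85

ΣzᵢKᵢ = 1.585; Σzᵢ/Kᵢ = 0.862.
Since Σzᵢ/Kᵢ < 1 the mixture is above its dew point — single vapor phase.

all vapor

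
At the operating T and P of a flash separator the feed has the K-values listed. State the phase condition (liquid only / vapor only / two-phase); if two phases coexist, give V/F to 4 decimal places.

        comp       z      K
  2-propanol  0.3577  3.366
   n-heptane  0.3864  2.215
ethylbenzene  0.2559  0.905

ΣzᵢKᵢ = 2.2915; Σzᵢ/Kᵢ = 0.5635.
Since Σzᵢ/Kᵢ < 1 the mixture is above its dew point — single vapor phase.

vapor only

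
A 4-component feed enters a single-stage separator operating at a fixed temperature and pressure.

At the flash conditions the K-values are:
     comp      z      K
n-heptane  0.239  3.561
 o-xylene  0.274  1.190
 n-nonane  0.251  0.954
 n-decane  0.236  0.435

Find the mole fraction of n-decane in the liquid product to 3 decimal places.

x_n-decane = 0.421

Material balance + equilibrium reduce to Σ zᵢ(Kᵢ−1)/(1+V/F(Kᵢ−1)) = 0.
Check two-phase: ΣzᵢKᵢ = 1.519 > 1 and Σzᵢ/Kᵢ = 1.103 > 1, so g(0) = 0.519 > 0 and g(1) = -0.103 < 0.
Iterate (Newton) starting at V/F = 0.5:
  V/F = 0.500: g = 0.1183, g' = -0.457 → V/F = 0.759
  V/F = 0.759: g = 0.0080, g' = -0.420 → V/F = 0.778
Converged at V/F = 0.778.
Compositions from xᵢ = zᵢ/(1+V/F(Kᵢ−1)), yᵢ = Kᵢxᵢ:
  n-heptane: x = 0.080, y = 0.284
  o-xylene: x = 0.239, y = 0.284
  n-nonane: x = 0.260, y = 0.248
  n-decane: x = 0.421, y = 0.183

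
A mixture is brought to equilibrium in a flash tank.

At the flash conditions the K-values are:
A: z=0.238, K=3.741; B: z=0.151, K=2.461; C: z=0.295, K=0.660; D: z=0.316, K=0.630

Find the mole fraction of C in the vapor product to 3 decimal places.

y_C = 0.268

Let ψ = V/F and solve Σ zᵢ(Kᵢ−1)/(1+ψ(Kᵢ−1)) = 0.
Feasibility: ΣzᵢKᵢ = 1.656, Σzᵢ/Kᵢ = 1.074 — both > 1, two phases present.
Iterate (Newton) starting at ψ = 0.5:
  ψ = 0.500: g = 0.1384, g' = -0.540 → ψ = 0.756
  ψ = 0.756: g = 0.0198, g' = -0.407 → ψ = 0.805
  ψ = 0.805: g = 0.0003, g' = -0.394 → ψ = 0.806
Converged at ψ = 0.806.
Compositions from xᵢ = zᵢ/(1+ψ(Kᵢ−1)), yᵢ = Kᵢxᵢ:
  A: x = 0.074, y = 0.278
  B: x = 0.069, y = 0.171
  C: x = 0.406, y = 0.268
  D: x = 0.450, y = 0.284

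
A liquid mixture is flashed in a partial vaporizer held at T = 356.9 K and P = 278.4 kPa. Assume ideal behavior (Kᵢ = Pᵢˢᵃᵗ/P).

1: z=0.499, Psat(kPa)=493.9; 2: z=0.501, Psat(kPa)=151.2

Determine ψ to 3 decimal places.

ψ = 0.445

Raoult's law: Kᵢ = Pᵢˢᵃᵗ/P = Pᵢˢᵃᵗ/278.4.
  K_1 = 493.9/278.4 = 1.77407, K_2 = 151.2/278.4 = 0.54310
Rachford–Rice: g(ψ) = Σ zᵢ(Kᵢ−1)/(1+ψ(Kᵢ−1)) = 0.
Feasibility: ΣzᵢKᵢ = 1.157, Σzᵢ/Kᵢ = 1.204 — both > 1, two phases present.
Newton–Raphson from ψ = 0.41:
  ψ = 0.410: g = 0.0115, g' = -0.331 → ψ = 0.445
Converged at ψ = 0.445.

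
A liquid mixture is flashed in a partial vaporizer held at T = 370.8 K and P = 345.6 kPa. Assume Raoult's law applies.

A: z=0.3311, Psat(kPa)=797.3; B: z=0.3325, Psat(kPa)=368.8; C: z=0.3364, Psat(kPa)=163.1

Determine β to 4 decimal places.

Raoult's law: Kᵢ = Pᵢˢᵃᵗ/P = Pᵢˢᵃᵗ/345.6.
  K_A = 797.3/345.6 = 2.307002, K_B = 368.8/345.6 = 1.067130, K_C = 163.1/345.6 = 0.471933
Rachford–Rice: g(β) = Σ zᵢ(Kᵢ−1)/(1+β(Kᵢ−1)) = 0.
Feasibility: ΣzᵢKᵢ = 1.2774, Σzᵢ/Kᵢ = 1.1679 — both > 1, two phases present.
Newton–Raphson from β = 0.64:
  β = 0.6400: g = -0.01128, g' = -0.3831 → β = 0.6105
  β = 0.6105: g = -0.00004, g' = -0.3807 → β = 0.6104
Converged at β = 0.6104.

β = 0.6104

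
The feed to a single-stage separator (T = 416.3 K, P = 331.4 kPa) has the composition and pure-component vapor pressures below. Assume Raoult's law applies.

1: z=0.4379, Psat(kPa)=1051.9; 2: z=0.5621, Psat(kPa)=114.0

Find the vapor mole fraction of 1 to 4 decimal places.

y_1 = 0.7357

Raoult's law: Kᵢ = Pᵢˢᵃᵗ/P = Pᵢˢᵃᵗ/331.4.
  K_1 = 1051.9/331.4 = 3.174110, K_2 = 114.0/331.4 = 0.343995
Let β = V/F and solve Σ zᵢ(Kᵢ−1)/(1+β(Kᵢ−1)) = 0.
g(0) = ΣzᵢKᵢ − 1 = 0.5833 and g(1) = 1 − Σzᵢ/Kᵢ = -0.7720, so a root lies in (0, 1).
Binary case is linear: z₁(K₁−1)(1+β(K₂−1)) + z₂(K₂−1)(1+β(K₁−1)) = 0
⇒ β = [z₁(K₁−1)+z₂(K₂−1)] / [−(K₁−1)(K₂−1)] = 0.58330/1.42623 = 0.4090
Compositions from xᵢ = zᵢ/(1+β(Kᵢ−1)), yᵢ = Kᵢxᵢ:
  1: x = 0.2318, y = 0.7357
  2: x = 0.7682, y = 0.2643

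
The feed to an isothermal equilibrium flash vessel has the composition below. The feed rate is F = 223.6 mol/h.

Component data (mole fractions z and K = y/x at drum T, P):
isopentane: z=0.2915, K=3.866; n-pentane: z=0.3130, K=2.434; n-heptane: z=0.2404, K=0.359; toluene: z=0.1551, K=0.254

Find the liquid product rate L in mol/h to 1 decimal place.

L = 71.0 mol/h

Material balance + equilibrium reduce to Σ zᵢ(Kᵢ−1)/(1+V/F(Kᵢ−1)) = 0.
Feasibility: ΣzᵢKᵢ = 2.0145, Σzᵢ/Kᵢ = 1.4843 — both > 1, two phases present.
Iterate (Newton) starting at V/F = 0.5:
  V/F = 0.5000: g = 0.19347, g' = -1.0563 → V/F = 0.6832
  V/F = 0.6832: g = -0.00094, g' = -1.1095 → V/F = 0.6823
Converged at V/F = 0.6823.
Then V = V/F·F = 0.6823·223.6 = 152.6 mol/h and L = F − V = 71.0 mol/h.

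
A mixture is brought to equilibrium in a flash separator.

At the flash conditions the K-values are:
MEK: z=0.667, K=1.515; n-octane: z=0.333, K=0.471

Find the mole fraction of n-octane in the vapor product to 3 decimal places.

Newton–Raphson from ψ = 0.5:
  ψ = 0.500: g = 0.0337, g' = -0.284 → ψ = 0.618
  ψ = 0.618: g = -0.0013, g' = -0.308 → ψ = 0.614
Converged at ψ = 0.614.
Compositions from xᵢ = zᵢ/(1+ψ(Kᵢ−1)), yᵢ = Kᵢxᵢ:
  MEK: x = 0.507, y = 0.768
  n-octane: x = 0.493, y = 0.232

y_n-octane = 0.232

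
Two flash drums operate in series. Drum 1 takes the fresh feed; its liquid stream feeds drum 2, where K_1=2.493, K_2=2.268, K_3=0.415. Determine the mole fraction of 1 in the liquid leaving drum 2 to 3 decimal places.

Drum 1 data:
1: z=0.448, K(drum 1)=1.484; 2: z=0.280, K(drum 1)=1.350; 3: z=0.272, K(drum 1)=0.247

Drum 1:
Newton–Raphson from ψ₁ = 0.62:
  ψ₁ = 0.620: g = -0.1369, g' = -0.628 → ψ₁ = 0.402
  ψ₁ = 0.402: g = -0.0263, g' = -0.417 → ψ₁ = 0.339
  ψ₁ = 0.339: g = -0.0011, g' = -0.383 → ψ₁ = 0.336
Converged at ψ₁ = 0.336.
Drum-1 compositions:
  1: x = 0.385, y = 0.572
  2: x = 0.251, y = 0.338
  3: x = 0.364, y = 0.090
Drum-2 feed = drum-1 liquid: z₂ = (0.3853, 0.2505, 0.3641).
Drum 2:
Rachford–Rice: g(ψ₂) = Σ zᵢ(Kᵢ−1)/(1+ψ₂(Kᵢ−1)) = 0.
Check two-phase: ΣzᵢKᵢ = 1.680 > 1 and Σzᵢ/Kᵢ = 1.142 > 1, so g(0) = 0.680 > 0 and g(1) = -0.142 < 0.
Newton–Raphson from ψ₂ = 0.5:
  ψ₂ = 0.500: g = 0.2227, g' = -0.681 → ψ₂ = 0.827
Converged at ψ₂ = 0.827.
  1: x = 0.172, y = 0.430
  2: x = 0.122, y = 0.277
  3: x = 0.705, y = 0.293

x_1 (drum 2) = 0.172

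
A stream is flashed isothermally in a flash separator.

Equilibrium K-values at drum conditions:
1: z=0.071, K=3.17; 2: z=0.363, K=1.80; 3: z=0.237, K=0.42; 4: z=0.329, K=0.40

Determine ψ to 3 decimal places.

Rachford–Rice: g(ψ) = Σ zᵢ(Kᵢ−1)/(1+ψ(Kᵢ−1)) = 0.
Check two-phase: ΣzᵢKᵢ = 1.110 > 1 and Σzᵢ/Kᵢ = 1.611 > 1, so g(0) = 0.110 > 0 and g(1) = -0.611 < 0.
Newton iteration, ψ⁰ = 0.42:
  ψ = 0.420: g = -0.1477, g' = -0.573 → ψ = 0.162
  ψ = 0.162: g = 0.0006, g' = -0.607 → ψ = 0.163
Converged at ψ = 0.163.

ψ = 0.163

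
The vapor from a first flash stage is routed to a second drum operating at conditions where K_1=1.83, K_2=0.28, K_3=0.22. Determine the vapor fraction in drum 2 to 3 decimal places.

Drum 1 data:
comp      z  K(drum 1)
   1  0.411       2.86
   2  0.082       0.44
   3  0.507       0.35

V/F (drum 2) = 0.623

Drum 1:
Newton–Raphson from ψ₁ = 0.62:
  ψ₁ = 0.620: g = -0.2673, g' = -0.968 → ψ₁ = 0.344
  ψ₁ = 0.344: g = -0.0150, g' = -0.924 → ψ₁ = 0.328
Converged at ψ₁ = 0.328.
Drum-1 compositions:
  1: x = 0.255, y = 0.730
  2: x = 0.100, y = 0.044
  3: x = 0.644, y = 0.225
Drum-2 feed = drum-1 vapor: z₂ = (0.7303, 0.0442, 0.2255).
Drum 2:
Material balance + equilibrium reduce to Σ zᵢ(Kᵢ−1)/(1+ψ₂(Kᵢ−1)) = 0.
g(0) = ΣzᵢKᵢ − 1 = 0.398 and g(1) = 1 − Σzᵢ/Kᵢ = -0.582, so a root lies in (0, 1).
Iterate (Newton) starting at ψ₂ = 0.39:
  ψ₂ = 0.390: g = 0.1609, g' = -0.615 → ψ₂ = 0.652
  ψ₂ = 0.652: g = -0.0243, g' = -0.861 → ψ₂ = 0.624
  ψ₂ = 0.624: g = -0.0007, g' = -0.814 → ψ₂ = 0.623
Converged at ψ₂ = 0.623.
  1: x = 0.481, y = 0.881
  2: x = 0.080, y = 0.022
  3: x = 0.438, y = 0.096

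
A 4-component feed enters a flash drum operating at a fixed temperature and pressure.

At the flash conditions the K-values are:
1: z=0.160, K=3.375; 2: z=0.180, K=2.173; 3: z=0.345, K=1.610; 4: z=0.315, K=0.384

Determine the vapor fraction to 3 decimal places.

Let ψ = V/F and solve Σ zᵢ(Kᵢ−1)/(1+ψ(Kᵢ−1)) = 0.
Check two-phase: ΣzᵢKᵢ = 1.608 > 1 and Σzᵢ/Kᵢ = 1.165 > 1, so g(0) = 0.608 > 0 and g(1) = -0.165 < 0.
Iterate (Newton) starting at ψ = 0.5:
  ψ = 0.500: g = 0.1877, g' = -0.612 → ψ = 0.807
  ψ = 0.807: g = -0.0058, g' = -0.701 → ψ = 0.798
Converged at ψ = 0.798.

ψ = 0.798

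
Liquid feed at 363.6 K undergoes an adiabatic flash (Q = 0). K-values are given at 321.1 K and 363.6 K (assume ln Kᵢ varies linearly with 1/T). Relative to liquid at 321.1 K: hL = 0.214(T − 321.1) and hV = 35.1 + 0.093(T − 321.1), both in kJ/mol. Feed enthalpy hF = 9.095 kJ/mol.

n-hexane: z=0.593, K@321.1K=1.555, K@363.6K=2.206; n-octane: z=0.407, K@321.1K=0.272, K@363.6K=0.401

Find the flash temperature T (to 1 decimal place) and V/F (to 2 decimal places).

T = 328.2 K, V/F = 0.22

Adiabatic flash: solve Rachford–Rice at each trial T, then check hF = ψ·hV(T) + (1−ψ)·hL(T).
  T = 321.1 K: K = (1.555, 0.272), RR gives ψ = 0.081, H_out = 2.851 kJ/mol
  T = 363.6 K: K = (2.206, 0.401), RR gives ψ = 0.653, H_out = 28.642 kJ/mol
  T = 342.4 K: K = (1.873, 0.334), RR gives ψ = 0.425, H_out = 18.373 kJ/mol
  T = 331.8 K: K = (1.713, 0.303), RR gives ψ = 0.279, H_out = 11.730 kJ/mol
  T = 326.5 K: K = (1.634, 0.287), RR gives ψ = 0.190, H_out = 7.702 kJ/mol
  T = 329.1 K: K = (1.672, 0.295), RR gives ψ = 0.236, H_out = 9.753 kJ/mol
  T = 327.8 K: K = (1.653, 0.291), RR gives ψ = 0.213, H_out = 8.747 kJ/mol
Linear interpolation between T = 327.8 (H_out = 8.747) and T = 329.1 (H_out = 9.753) on hF = 9.095 gives T ≈ 328.2 K, at which ψ = 0.22.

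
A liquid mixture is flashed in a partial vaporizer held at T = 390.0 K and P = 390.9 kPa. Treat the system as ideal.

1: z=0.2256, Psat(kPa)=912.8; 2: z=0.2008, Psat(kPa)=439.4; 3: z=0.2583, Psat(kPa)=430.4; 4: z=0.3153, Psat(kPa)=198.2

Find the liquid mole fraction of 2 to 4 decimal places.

x_2 = 0.1873

Raoult's law: Kᵢ = Pᵢˢᵃᵗ/P = Pᵢˢᵃᵗ/390.9.
  K_1 = 912.8/390.9 = 2.335124, K_2 = 439.4/390.9 = 1.124073, K_3 = 430.4/390.9 = 1.101049, K_4 = 198.2/390.9 = 0.507035
Let ψ = V/F and solve Σ zᵢ(Kᵢ−1)/(1+ψ(Kᵢ−1)) = 0.
g(0) = ΣzᵢKᵢ − 1 = 0.1968 and g(1) = 1 − Σzᵢ/Kᵢ = -0.1317, so a root lies in (0, 1).
Iterate (Newton) starting at ψ = 0.5:
  ψ = 0.5000: g = 0.02265, g' = -0.2847 → ψ = 0.5796
  ψ = 0.5796: g = 0.00010, g' = -0.2830 → ψ = 0.5799
Converged at ψ = 0.5799.
Compositions from xᵢ = zᵢ/(1+ψ(Kᵢ−1)), yᵢ = Kᵢxᵢ:
  1: x = 0.1271, y = 0.2969
  2: x = 0.1873, y = 0.2106
  3: x = 0.2440, y = 0.2687
  4: x = 0.4415, y = 0.2239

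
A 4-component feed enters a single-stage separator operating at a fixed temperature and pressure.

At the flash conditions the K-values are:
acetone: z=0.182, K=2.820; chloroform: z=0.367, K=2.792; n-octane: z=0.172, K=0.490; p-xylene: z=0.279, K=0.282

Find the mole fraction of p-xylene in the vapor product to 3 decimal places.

y_p-xylene = 0.138

Iterate (Newton) starting at β = 0.5:
  β = 0.500: g = 0.0900, g' = -0.924 → β = 0.597
Converged at β = 0.597.
Compositions from xᵢ = zᵢ/(1+β(Kᵢ−1)), yᵢ = Kᵢxᵢ:
  acetone: x = 0.087, y = 0.246
  chloroform: x = 0.177, y = 0.495
  n-octane: x = 0.247, y = 0.121
  p-xylene: x = 0.488, y = 0.138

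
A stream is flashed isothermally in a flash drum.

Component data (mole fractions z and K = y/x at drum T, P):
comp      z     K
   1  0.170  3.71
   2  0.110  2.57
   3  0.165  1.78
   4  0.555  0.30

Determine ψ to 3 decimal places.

Rachford–Rice: g(ψ) = Σ zᵢ(Kᵢ−1)/(1+ψ(Kᵢ−1)) = 0.
Check two-phase: ΣzᵢKᵢ = 1.374 > 1 and Σzᵢ/Kᵢ = 2.031 > 1, so g(0) = 0.374 > 0 and g(1) = -1.031 < 0.
Newton iteration, ψ⁰ = 0.5:
  ψ = 0.500: g = -0.2127, g' = -1.006 → ψ = 0.289
  ψ = 0.289: g = -0.0043, g' = -1.016 → ψ = 0.284
Converged at ψ = 0.284.

ψ = 0.284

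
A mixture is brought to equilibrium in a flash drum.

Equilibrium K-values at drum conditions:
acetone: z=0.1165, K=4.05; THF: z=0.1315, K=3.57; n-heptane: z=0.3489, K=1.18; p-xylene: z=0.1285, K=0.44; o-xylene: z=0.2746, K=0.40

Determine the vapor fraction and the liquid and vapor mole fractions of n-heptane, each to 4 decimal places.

Material balance + equilibrium reduce to Σ zᵢ(Kᵢ−1)/(1+ψ(Kᵢ−1)) = 0.
g(0) = ΣzᵢKᵢ − 1 = 0.5194 and g(1) = 1 − Σzᵢ/Kᵢ = -0.3398, so a root lies in (0, 1).
Newton iteration, ψ⁰ = 0.68:
  ψ = 0.6800: g = -0.09998, g' = -0.6259 → ψ = 0.5203
  ψ = 0.5203: g = -0.00168, g' = -0.6196 → ψ = 0.5175
Converged at ψ = 0.5175.
Compositions from xᵢ = zᵢ/(1+ψ(Kᵢ−1)), yᵢ = Kᵢxᵢ:
  acetone: x = 0.0452, y = 0.1830
  THF: x = 0.0564, y = 0.2015
  n-heptane: x = 0.3192, y = 0.3766
  p-xylene: x = 0.1809, y = 0.0796
  o-xylene: x = 0.3983, y = 0.1593

ψ = 0.5175, x_n-heptane = 0.3192, y_n-heptane = 0.3766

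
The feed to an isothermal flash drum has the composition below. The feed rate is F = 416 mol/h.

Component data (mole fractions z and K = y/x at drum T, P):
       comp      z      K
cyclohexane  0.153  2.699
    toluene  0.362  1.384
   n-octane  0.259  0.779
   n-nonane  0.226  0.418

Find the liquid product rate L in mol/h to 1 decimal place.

Rachford–Rice: g(ψ) = Σ zᵢ(Kᵢ−1)/(1+ψ(Kᵢ−1)) = 0.
Feasibility: ΣzᵢKᵢ = 1.210, Σzᵢ/Kᵢ = 1.191 — both > 1, two phases present.
Newton–Raphson from ψ = 0.6:
  ψ = 0.600: g = -0.0264, g' = -0.341 → ψ = 0.523
  ψ = 0.523: g = -0.0003, g' = -0.335 → ψ = 0.522
Converged at ψ = 0.522.
Then V = ψ·F = 0.5218·416 = 217.1 mol/h and L = F − V = 198.9 mol/h.

L = 198.9 mol/h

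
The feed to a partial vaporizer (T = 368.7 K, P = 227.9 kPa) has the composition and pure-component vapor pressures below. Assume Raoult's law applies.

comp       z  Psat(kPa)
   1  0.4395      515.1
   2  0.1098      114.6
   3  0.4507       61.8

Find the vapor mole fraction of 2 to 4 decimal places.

y_2 = 0.0612

Raoult's law: Kᵢ = Pᵢˢᵃᵗ/P = Pᵢˢᵃᵗ/227.9.
  K_1 = 515.1/227.9 = 2.260202, K_2 = 114.6/227.9 = 0.502852, K_3 = 61.8/227.9 = 0.271172
Rachford–Rice: g(V/F) = Σ zᵢ(Kᵢ−1)/(1+V/F(Kᵢ−1)) = 0.
g(0) = ΣzᵢKᵢ − 1 = 0.1708 and g(1) = 1 − Σzᵢ/Kᵢ = -1.0749, so a root lies in (0, 1).
Newton iteration, V/F⁰ = 0.5:
  V/F = 0.5000: g = -0.24969, g' = -0.9034 → V/F = 0.2236
  V/F = 0.2236: g = -0.02175, g' = -0.8009 → V/F = 0.1964
  V/F = 0.1964: g = 0.00009, g' = -0.8079 → V/F = 0.1966
Converged at V/F = 0.1966.
Compositions from xᵢ = zᵢ/(1+V/F(Kᵢ−1)), yᵢ = Kᵢxᵢ:
  1: x = 0.3522, y = 0.7962
  2: x = 0.1217, y = 0.0612
  3: x = 0.5261, y = 0.1427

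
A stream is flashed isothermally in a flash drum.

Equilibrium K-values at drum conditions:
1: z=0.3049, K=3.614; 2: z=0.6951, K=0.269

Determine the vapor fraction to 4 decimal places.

Rachford–Rice: g(ψ) = Σ zᵢ(Kᵢ−1)/(1+ψ(Kᵢ−1)) = 0.
Feasibility: ΣzᵢKᵢ = 1.2889, Σzᵢ/Kᵢ = 2.6684 — both > 1, two phases present.
Binary case is linear: z₁(K₁−1)(1+ψ(K₂−1)) + z₂(K₂−1)(1+ψ(K₁−1)) = 0
⇒ ψ = [z₁(K₁−1)+z₂(K₂−1)] / [−(K₁−1)(K₂−1)] = 0.28889/1.91083 = 0.1512

ψ = 0.1512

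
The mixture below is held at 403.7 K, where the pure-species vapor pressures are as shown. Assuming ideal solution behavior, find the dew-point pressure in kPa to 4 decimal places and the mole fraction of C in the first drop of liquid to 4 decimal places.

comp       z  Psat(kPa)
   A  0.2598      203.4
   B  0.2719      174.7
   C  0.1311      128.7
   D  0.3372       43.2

Pdew = 85.7789 kPa, x_C = 0.0874

At the dew point ψ → 1, so Σzᵢ/Kᵢ = 1 with Kᵢ = Pᵢˢᵃᵗ/P ⇒ 1/P = Σzᵢ/Pᵢˢᵃᵗ.
1/P = 0.2598/203.4 + 0.2719/174.7 + 0.1311/128.7 + 0.3372/43.2 = 0.0116579 ⇒ P = 85.7789 kPa
xᵢ = zᵢP/Pᵢˢᵃᵗ ⇒ x_C = 0.1311·85.7789/128.7 = 0.0874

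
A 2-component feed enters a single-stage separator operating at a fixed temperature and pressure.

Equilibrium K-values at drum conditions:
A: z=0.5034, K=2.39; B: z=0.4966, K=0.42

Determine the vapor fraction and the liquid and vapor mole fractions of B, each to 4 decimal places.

Binary case is linear: z₁(K₁−1)(1+ψ(K₂−1)) + z₂(K₂−1)(1+ψ(K₁−1)) = 0
⇒ ψ = [z₁(K₁−1)+z₂(K₂−1)] / [−(K₁−1)(K₂−1)] = 0.41170/0.80620 = 0.5107
Compositions from xᵢ = zᵢ/(1+ψ(Kᵢ−1)), yᵢ = Kᵢxᵢ:
  A: x = 0.2944, y = 0.7037
  B: x = 0.7056, y = 0.2963

ψ = 0.5107, x_B = 0.7056, y_B = 0.2963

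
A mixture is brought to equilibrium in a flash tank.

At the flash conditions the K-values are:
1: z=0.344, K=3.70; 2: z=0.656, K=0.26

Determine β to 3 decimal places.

β = 0.222

Material balance + equilibrium reduce to Σ zᵢ(Kᵢ−1)/(1+β(Kᵢ−1)) = 0.
g(0) = ΣzᵢKᵢ − 1 = 0.443 and g(1) = 1 − Σzᵢ/Kᵢ = -1.616, so a root lies in (0, 1).
Iterate (Newton) starting at β = 0.5:
  β = 0.500: g = -0.3753, g' = -1.359 → β = 0.224
  β = 0.224: g = -0.0029, g' = -1.490 → β = 0.222
Converged at β = 0.222.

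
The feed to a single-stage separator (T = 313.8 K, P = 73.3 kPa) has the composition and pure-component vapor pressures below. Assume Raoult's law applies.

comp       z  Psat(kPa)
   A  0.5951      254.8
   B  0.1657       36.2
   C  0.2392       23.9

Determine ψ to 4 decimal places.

ψ = 0.8034

Raoult's law: Kᵢ = Pᵢˢᵃᵗ/P = Pᵢˢᵃᵗ/73.3.
  K_A = 254.8/73.3 = 3.476126, K_B = 36.2/73.3 = 0.493861, K_C = 23.9/73.3 = 0.326057
Material balance + equilibrium reduce to Σ zᵢ(Kᵢ−1)/(1+ψ(Kᵢ−1)) = 0.
Check two-phase: ΣzᵢKᵢ = 2.2285 > 1 and Σzᵢ/Kᵢ = 1.2403 > 1, so g(0) = 1.2285 > 0 and g(1) = -0.2403 < 0.
Newton–Raphson from ψ = 0.5:
  ψ = 0.5000: g = 0.30298, g' = -1.0517 → ψ = 0.7881
  ψ = 0.7881: g = 0.01592, g' = -1.0305 → ψ = 0.8035
  ψ = 0.8035: g = -0.00011, g' = -1.0457 → ψ = 0.8034
Converged at ψ = 0.8034.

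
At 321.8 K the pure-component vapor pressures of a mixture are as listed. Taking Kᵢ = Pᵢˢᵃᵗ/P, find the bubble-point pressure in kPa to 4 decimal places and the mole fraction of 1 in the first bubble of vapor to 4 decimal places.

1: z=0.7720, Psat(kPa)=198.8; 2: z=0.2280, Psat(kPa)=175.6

At the bubble point ψ → 0, so ΣzᵢKᵢ = 1 with Kᵢ = Pᵢˢᵃᵗ/P ⇒ P = ΣzᵢPᵢˢᵃᵗ.
P = 0.7720·198.8 + 0.2280·175.6 = 193.5104 kPa
yᵢ = zᵢPᵢˢᵃᵗ/P ⇒ y_1 = 0.7720·198.8/193.5104 = 0.7931

Pbub = 193.5104 kPa, y_1 = 0.7931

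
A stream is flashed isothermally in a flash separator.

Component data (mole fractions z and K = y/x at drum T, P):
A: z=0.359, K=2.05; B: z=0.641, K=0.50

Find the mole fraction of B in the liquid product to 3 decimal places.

Newton iteration, V/F⁰ = 0.5:
  V/F = 0.500: g = -0.1802, g' = -0.455 → V/F = 0.104
  V/F = 0.104: g = 0.0017, g' = -0.500 → V/F = 0.108
Converged at V/F = 0.108.
Compositions from xᵢ = zᵢ/(1+V/F(Kᵢ−1)), yᵢ = Kᵢxᵢ:
  A: x = 0.323, y = 0.661
  B: x = 0.677, y = 0.339

x_B = 0.677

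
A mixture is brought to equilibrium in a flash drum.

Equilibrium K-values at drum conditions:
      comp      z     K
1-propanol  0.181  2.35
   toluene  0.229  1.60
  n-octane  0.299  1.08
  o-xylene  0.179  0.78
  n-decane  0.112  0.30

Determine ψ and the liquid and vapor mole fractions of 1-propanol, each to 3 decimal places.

ψ = 0.816, x_1-propanol = 0.086, y_1-propanol = 0.202

Newton iteration, ψ⁰ = 0.5:
  ψ = 0.500: g = 0.1097, g' = -0.309 → ψ = 0.855
  ψ = 0.855: g = -0.0172, g' = -0.462 → ψ = 0.818
  ψ = 0.818: g = -0.0007, g' = -0.427 → ψ = 0.816
Converged at ψ = 0.816.
Compositions from xᵢ = zᵢ/(1+ψ(Kᵢ−1)), yᵢ = Kᵢxᵢ:
  1-propanol: x = 0.086, y = 0.202
  toluene: x = 0.154, y = 0.246
  n-octane: x = 0.281, y = 0.303
  o-xylene: x = 0.218, y = 0.170
  n-decane: x = 0.261, y = 0.078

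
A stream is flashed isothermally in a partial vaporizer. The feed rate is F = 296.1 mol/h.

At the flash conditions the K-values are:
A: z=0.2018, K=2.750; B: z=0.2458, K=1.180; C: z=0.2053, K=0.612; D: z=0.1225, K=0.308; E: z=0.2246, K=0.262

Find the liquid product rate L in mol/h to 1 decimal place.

Rachford–Rice: g(β) = Σ zᵢ(Kᵢ−1)/(1+β(Kᵢ−1)) = 0.
Check two-phase: ΣzᵢKᵢ = 1.0672 > 1 and Σzᵢ/Kᵢ = 1.8721 > 1, so g(0) = 0.0672 > 0 and g(1) = -0.8721 < 0.
Newton–Raphson from β = 0.5:
  β = 0.5000: g = -0.26220, g' = -0.6744 → β = 0.1112
  β = 0.1112: g = -0.01669, g' = -0.6885 → β = 0.0870
  β = 0.0870: g = 0.00028, g' = -0.7124 → β = 0.0874
Converged at β = 0.0874.
Then V = β·F = 0.0874·296.1 = 25.9 mol/h and L = F − V = 270.2 mol/h.

L = 270.2 mol/h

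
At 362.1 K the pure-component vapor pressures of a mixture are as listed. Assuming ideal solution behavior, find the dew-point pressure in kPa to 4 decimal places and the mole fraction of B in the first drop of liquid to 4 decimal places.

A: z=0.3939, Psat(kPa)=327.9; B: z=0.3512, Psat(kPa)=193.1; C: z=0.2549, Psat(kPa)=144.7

Pdew = 209.1349 kPa, x_B = 0.3804

At the dew point ψ → 1, so Σzᵢ/Kᵢ = 1 with Kᵢ = Pᵢˢᵃᵗ/P ⇒ 1/P = Σzᵢ/Pᵢˢᵃᵗ.
1/P = 0.3939/327.9 + 0.3512/193.1 + 0.2549/144.7 = 0.0047816 ⇒ P = 209.1349 kPa
xᵢ = zᵢP/Pᵢˢᵃᵗ ⇒ x_B = 0.3512·209.1349/193.1 = 0.3804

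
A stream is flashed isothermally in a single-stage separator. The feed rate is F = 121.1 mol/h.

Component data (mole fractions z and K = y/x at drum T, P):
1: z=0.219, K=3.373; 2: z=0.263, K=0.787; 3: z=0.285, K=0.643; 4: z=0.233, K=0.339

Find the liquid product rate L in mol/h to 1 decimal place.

Newton–Raphson from V/F = 0.5:
  V/F = 0.500: g = -0.1789, g' = -0.554 → V/F = 0.177
  V/F = 0.177: g = 0.0248, g' = -0.796 → V/F = 0.208
  V/F = 0.208: g = 0.0008, g' = -0.745 → V/F = 0.209
Converged at V/F = 0.209.
Then V = V/F·F = 0.2092·121.1 = 25.3 mol/h and L = F − V = 95.8 mol/h.

L = 95.8 mol/h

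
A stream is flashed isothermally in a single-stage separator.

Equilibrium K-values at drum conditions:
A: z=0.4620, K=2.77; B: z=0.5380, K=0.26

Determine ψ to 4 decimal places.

ψ = 0.3204

Material balance + equilibrium reduce to Σ zᵢ(Kᵢ−1)/(1+ψ(Kᵢ−1)) = 0.
Feasibility: ΣzᵢKᵢ = 1.4196, Σzᵢ/Kᵢ = 2.2360 — both > 1, two phases present.
Binary case is linear: z₁(K₁−1)(1+ψ(K₂−1)) + z₂(K₂−1)(1+ψ(K₁−1)) = 0
⇒ ψ = [z₁(K₁−1)+z₂(K₂−1)] / [−(K₁−1)(K₂−1)] = 0.41962/1.30980 = 0.3204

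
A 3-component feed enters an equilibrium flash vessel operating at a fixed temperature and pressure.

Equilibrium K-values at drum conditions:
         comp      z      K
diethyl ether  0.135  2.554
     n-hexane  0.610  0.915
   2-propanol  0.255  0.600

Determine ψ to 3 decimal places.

Iterate (Newton) starting at ψ = 0.5:
  ψ = 0.500: g = -0.0636, g' = -0.172 → ψ = 0.130
  ψ = 0.130: g = 0.0145, g' = -0.276 → ψ = 0.183
  ψ = 0.183: g = 0.0007, g' = -0.250 → ψ = 0.185
Converged at ψ = 0.185.

ψ = 0.185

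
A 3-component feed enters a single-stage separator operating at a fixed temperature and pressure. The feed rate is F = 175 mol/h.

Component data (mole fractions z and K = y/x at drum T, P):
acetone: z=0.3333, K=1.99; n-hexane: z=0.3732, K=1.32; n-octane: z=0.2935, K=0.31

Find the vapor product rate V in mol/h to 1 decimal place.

V = 92.5 mol/h

Let ψ = V/F and solve Σ zᵢ(Kᵢ−1)/(1+ψ(Kᵢ−1)) = 0.
Check two-phase: ΣzᵢKᵢ = 1.2469 > 1 and Σzᵢ/Kᵢ = 1.3970 > 1, so g(0) = 0.2469 > 0 and g(1) = -0.3970 < 0.
Iterate (Newton) starting at ψ = 0.5:
  ψ = 0.5000: g = 0.01448, g' = -0.5003 → ψ = 0.5289
  ψ = 0.5289: g = -0.00021, g' = -0.5152 → ψ = 0.5285
Converged at ψ = 0.5285.
Then V = ψ·F = 0.5285·175 = 92.5 mol/h and L = F − V = 82.5 mol/h.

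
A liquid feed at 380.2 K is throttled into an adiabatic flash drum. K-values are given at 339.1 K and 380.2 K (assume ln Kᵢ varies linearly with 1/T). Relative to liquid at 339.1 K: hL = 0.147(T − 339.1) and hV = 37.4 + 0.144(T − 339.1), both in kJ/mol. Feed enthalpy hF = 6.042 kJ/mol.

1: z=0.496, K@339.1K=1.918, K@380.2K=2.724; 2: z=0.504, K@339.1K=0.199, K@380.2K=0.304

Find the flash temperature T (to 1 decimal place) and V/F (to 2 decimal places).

T = 344.9 K, V/F = 0.14

Adiabatic flash: solve Rachford–Rice at each trial T, then check hF = ψ·hV(T) + (1−ψ)·hL(T).
  T = 339.1 K: K = (1.918, 0.199), RR gives ψ = 0.070, H_out = 2.626 kJ/mol
  T = 380.2 K: K = (2.724, 0.304), RR gives ψ = 0.420, H_out = 21.709 kJ/mol
  T = 359.6 K: K = (2.308, 0.249), RR gives ψ = 0.275, H_out = 13.278 kJ/mol
  T = 349.4 K: K = (2.111, 0.223), RR gives ψ = 0.185, H_out = 8.421 kJ/mol
  T = 344.2 K: K = (2.012, 0.211), RR gives ψ = 0.131, H_out = 5.639 kJ/mol
  T = 346.8 K: K = (2.061, 0.217), RR gives ψ = 0.159, H_out = 7.062 kJ/mol
  T = 345.5 K: K = (2.037, 0.214), RR gives ψ = 0.145, H_out = 6.359 kJ/mol
Linear interpolation between T = 344.2 (H_out = 5.639) and T = 345.5 (H_out = 6.359) on hF = 6.042 gives T ≈ 344.9 K, at which ψ = 0.14.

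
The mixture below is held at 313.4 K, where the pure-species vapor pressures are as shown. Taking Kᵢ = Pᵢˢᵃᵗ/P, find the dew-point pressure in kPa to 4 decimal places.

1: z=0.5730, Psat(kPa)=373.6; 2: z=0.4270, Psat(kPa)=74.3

Pdew = 137.3495 kPa

At the dew point ψ → 1, so Σzᵢ/Kᵢ = 1 with Kᵢ = Pᵢˢᵃᵗ/P ⇒ 1/P = Σzᵢ/Pᵢˢᵃᵗ.
1/P = 0.5730/373.6 + 0.4270/74.3 = 0.0072807 ⇒ P = 137.3495 kPa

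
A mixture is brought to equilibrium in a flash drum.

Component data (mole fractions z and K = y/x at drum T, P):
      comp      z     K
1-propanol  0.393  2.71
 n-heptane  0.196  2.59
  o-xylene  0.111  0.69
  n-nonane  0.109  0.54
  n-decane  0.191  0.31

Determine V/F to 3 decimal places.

V/F = 0.802

Material balance + equilibrium reduce to Σ zᵢ(Kᵢ−1)/(1+V/F(Kᵢ−1)) = 0.
g(0) = ΣzᵢKᵢ − 1 = 0.767 and g(1) = 1 − Σzᵢ/Kᵢ = -0.200, so a root lies in (0, 1).
Newton iteration, V/F⁰ = 0.7:
  V/F = 0.700: g = 0.0806, g' = -0.757 → V/F = 0.806
  V/F = 0.806: g = -0.0037, g' = -0.838 → V/F = 0.802
Converged at V/F = 0.802.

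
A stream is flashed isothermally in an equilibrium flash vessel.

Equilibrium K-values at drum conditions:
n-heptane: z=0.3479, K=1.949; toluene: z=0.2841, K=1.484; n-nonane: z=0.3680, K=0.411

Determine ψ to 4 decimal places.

ψ = 0.5607

Let ψ = V/F and solve Σ zᵢ(Kᵢ−1)/(1+ψ(Kᵢ−1)) = 0.
Feasibility: ΣzᵢKᵢ = 1.2509, Σzᵢ/Kᵢ = 1.2653 — both > 1, two phases present.
Newton–Raphson from ψ = 0.5:
  ψ = 0.5000: g = 0.02739, g' = -0.4438 → ψ = 0.5617
  ψ = 0.5617: g = -0.00046, g' = -0.4596 → ψ = 0.5607
Converged at ψ = 0.5607.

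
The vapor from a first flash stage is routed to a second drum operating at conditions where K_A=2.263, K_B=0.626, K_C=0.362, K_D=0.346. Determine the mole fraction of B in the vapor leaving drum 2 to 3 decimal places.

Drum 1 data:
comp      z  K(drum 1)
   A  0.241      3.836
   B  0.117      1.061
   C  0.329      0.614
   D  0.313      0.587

y_B (drum 2) = 0.083

Drum 1:
Let ψ₁ = V/F and solve Σ zᵢ(Kᵢ−1)/(1+ψ₁(Kᵢ−1)) = 0.
Check two-phase: ΣzᵢKᵢ = 1.434 > 1 and Σzᵢ/Kᵢ = 1.242 > 1, so g(0) = 0.434 > 0 and g(1) = -0.242 < 0.
Newton iteration, ψ₁⁰ = 0.5:
  ψ₁ = 0.500: g = -0.0307, g' = -0.492 → ψ₁ = 0.438
  ψ₁ = 0.438: g = 0.0013, g' = -0.537 → ψ₁ = 0.440
Converged at ψ₁ = 0.440.
Drum-1 compositions:
  A: x = 0.107, y = 0.411
  B: x = 0.114, y = 0.121
  C: x = 0.396, y = 0.243
  D: x = 0.383, y = 0.225
Drum-2 feed = drum-1 vapor: z₂ = (0.4112, 0.1209, 0.2433, 0.2245).
Drum 2:
Newton–Raphson from ψ₂ = 0.5:
  ψ₂ = 0.500: g = -0.1835, g' = -0.698 → ψ₂ = 0.237
  ψ₂ = 0.237: g = -0.0066, g' = -0.681 → ψ₂ = 0.227
Converged at ψ₂ = 0.227.
  A: x = 0.319, y = 0.723
  B: x = 0.132, y = 0.083
  C: x = 0.285, y = 0.103
  D: x = 0.264, y = 0.091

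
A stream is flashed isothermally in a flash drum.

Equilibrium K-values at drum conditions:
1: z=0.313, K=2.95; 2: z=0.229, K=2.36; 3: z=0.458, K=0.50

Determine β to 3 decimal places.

β = 0.810

Rachford–Rice: g(β) = Σ zᵢ(Kᵢ−1)/(1+β(Kᵢ−1)) = 0.
g(0) = ΣzᵢKᵢ − 1 = 0.693 and g(1) = 1 − Σzᵢ/Kᵢ = -0.119, so a root lies in (0, 1).
Newton iteration, β⁰ = 0.5:
  β = 0.500: g = 0.1891, g' = -0.659 → β = 0.787
  β = 0.787: g = 0.0136, g' = -0.595 → β = 0.810
Converged at β = 0.810.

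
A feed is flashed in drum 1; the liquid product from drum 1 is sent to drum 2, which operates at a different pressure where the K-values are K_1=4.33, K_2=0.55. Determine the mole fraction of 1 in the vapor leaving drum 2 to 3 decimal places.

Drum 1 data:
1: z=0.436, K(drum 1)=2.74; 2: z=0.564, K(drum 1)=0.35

Drum 1:
Material balance + equilibrium reduce to Σ zᵢ(Kᵢ−1)/(1+ψ₁(Kᵢ−1)) = 0.
Check two-phase: ΣzᵢKᵢ = 1.392 > 1 and Σzᵢ/Kᵢ = 1.771 > 1, so g(0) = 0.392 > 0 and g(1) = -0.771 < 0.
Binary case is linear: z₁(K₁−1)(1+ψ₁(K₂−1)) + z₂(K₂−1)(1+ψ₁(K₁−1)) = 0
⇒ ψ₁ = [z₁(K₁−1)+z₂(K₂−1)] / [−(K₁−1)(K₂−1)] = 0.3920/1.1310 = 0.347
Drum-1 compositions:
  1: x = 0.272, y = 0.745
  2: x = 0.728, y = 0.255
Drum-2 feed = drum-1 liquid: z₂ = (0.2720, 0.7280).
Drum 2:
Material balance + equilibrium reduce to Σ zᵢ(Kᵢ−1)/(1+ψ₂(Kᵢ−1)) = 0.
Check two-phase: ΣzᵢKᵢ = 1.578 > 1 and Σzᵢ/Kᵢ = 1.387 > 1, so g(0) = 0.578 > 0 and g(1) = -0.387 < 0.
Binary case is linear: z₁(K₁−1)(1+ψ₂(K₂−1)) + z₂(K₂−1)(1+ψ₂(K₁−1)) = 0
⇒ ψ₂ = [z₁(K₁−1)+z₂(K₂−1)] / [−(K₁−1)(K₂−1)] = 0.5780/1.4985 = 0.386
  1: x = 0.119, y = 0.515
  2: x = 0.881, y = 0.485

y_1 (drum 2) = 0.515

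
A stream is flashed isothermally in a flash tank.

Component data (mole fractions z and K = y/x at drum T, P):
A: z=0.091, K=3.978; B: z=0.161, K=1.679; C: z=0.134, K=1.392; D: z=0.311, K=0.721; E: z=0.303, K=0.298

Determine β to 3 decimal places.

β = 0.162

Rachford–Rice: g(β) = Σ zᵢ(Kᵢ−1)/(1+β(Kᵢ−1)) = 0.
g(0) = ΣzᵢKᵢ − 1 = 0.133 and g(1) = 1 − Σzᵢ/Kᵢ = -0.663, so a root lies in (0, 1).
Newton–Raphson from β = 0.35:
  β = 0.350: g = -0.1109, g' = -0.550 → β = 0.148
  β = 0.148: g = 0.0090, g' = -0.680 → β = 0.162
Converged at β = 0.162.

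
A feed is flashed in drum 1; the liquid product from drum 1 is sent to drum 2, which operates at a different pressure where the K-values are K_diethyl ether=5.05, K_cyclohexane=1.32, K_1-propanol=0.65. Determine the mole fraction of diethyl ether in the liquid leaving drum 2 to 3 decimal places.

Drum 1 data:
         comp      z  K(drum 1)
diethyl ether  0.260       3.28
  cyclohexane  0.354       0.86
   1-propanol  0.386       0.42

x_diethyl ether (drum 2) = 0.034

Drum 1:
Let ψ₁ = V/F and solve Σ zᵢ(Kᵢ−1)/(1+ψ₁(Kᵢ−1)) = 0.
Feasibility: ΣzᵢKᵢ = 1.319, Σzᵢ/Kᵢ = 1.410 — both > 1, two phases present.
Iterate (Newton) starting at ψ₁ = 0.41:
  ψ₁ = 0.410: g = -0.0399, g' = -0.592 → ψ₁ = 0.343
  ψ₁ = 0.343: g = 0.0014, g' = -0.636 → ψ₁ = 0.345
Converged at ψ₁ = 0.345.
Drum-1 compositions:
  diethyl ether: x = 0.146, y = 0.477
  cyclohexane: x = 0.372, y = 0.320
  1-propanol: x = 0.482, y = 0.203
Drum-2 feed = drum-1 liquid: z₂ = (0.1456, 0.3720, 0.4825).
Drum 2:
Iterate (Newton) starting at ψ₂ = 0.38:
  ψ₂ = 0.380: g = 0.1436, g' = -0.479 → ψ₂ = 0.680
  ψ₂ = 0.680: g = 0.0333, g' = -0.297 → ψ₂ = 0.792
  ψ₂ = 0.792: g = 0.0015, g' = -0.272 → ψ₂ = 0.797
Converged at ψ₂ = 0.797.
  diethyl ether: x = 0.034, y = 0.174
  cyclohexane: x = 0.296, y = 0.391
  1-propanol: x = 0.669, y = 0.435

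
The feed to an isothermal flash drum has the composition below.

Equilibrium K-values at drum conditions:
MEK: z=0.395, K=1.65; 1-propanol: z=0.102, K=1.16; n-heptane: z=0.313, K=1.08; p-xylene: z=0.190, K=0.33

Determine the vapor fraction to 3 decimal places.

ψ = 0.632

Let ψ = V/F and solve Σ zᵢ(Kᵢ−1)/(1+ψ(Kᵢ−1)) = 0.
Feasibility: ΣzᵢKᵢ = 1.171, Σzᵢ/Kᵢ = 1.193 — both > 1, two phases present.
Newton iteration, ψ⁰ = 0.59:
  ψ = 0.590: g = 0.0139, g' = -0.324 → ψ = 0.633
  ψ = 0.633: g = -0.0004, g' = -0.345 → ψ = 0.632
Converged at ψ = 0.632.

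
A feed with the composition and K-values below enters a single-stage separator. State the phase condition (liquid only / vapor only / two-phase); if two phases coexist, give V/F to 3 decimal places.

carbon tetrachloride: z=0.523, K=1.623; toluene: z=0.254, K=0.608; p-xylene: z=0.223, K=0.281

two-phase, V/F = 0.185

ΣzᵢKᵢ = 1.066; Σzᵢ/Kᵢ = 1.534.
Both exceed 1, so a two-phase solution exists.
Newton–Raphson from ψ = 0.5:
  ψ = 0.500: g = -0.1257, g' = -0.459 → ψ = 0.226
  ψ = 0.226: g = -0.0152, g' = -0.367 → ψ = 0.185
Converged at ψ = 0.185.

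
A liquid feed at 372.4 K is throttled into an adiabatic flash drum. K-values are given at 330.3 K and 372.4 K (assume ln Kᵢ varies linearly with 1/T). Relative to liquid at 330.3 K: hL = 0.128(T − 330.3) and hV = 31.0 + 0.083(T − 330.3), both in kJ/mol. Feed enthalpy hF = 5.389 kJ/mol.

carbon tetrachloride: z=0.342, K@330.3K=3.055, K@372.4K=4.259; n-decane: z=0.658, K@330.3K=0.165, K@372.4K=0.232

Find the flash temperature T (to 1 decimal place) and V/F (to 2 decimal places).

Adiabatic flash: solve Rachford–Rice at each trial T, then check hF = ψ·hV(T) + (1−ψ)·hL(T).
  T = 330.3 K: K = (3.055, 0.165), RR gives ψ = 0.089, H_out = 2.771 kJ/mol
  T = 372.4 K: K = (4.259, 0.232), RR gives ψ = 0.243, H_out = 12.473 kJ/mol
  T = 351.4 K: K = (3.645, 0.198), RR gives ψ = 0.177, H_out = 8.034 kJ/mol
  T = 340.9 K: K = (3.347, 0.181), RR gives ψ = 0.137, H_out = 5.550 kJ/mol
  T = 335.6 K: K = (3.200, 0.173), RR gives ψ = 0.114, H_out = 4.200 kJ/mol
  T = 338.2 K: K = (3.272, 0.177), RR gives ψ = 0.126, H_out = 4.872 kJ/mol
  T = 339.5 K: K = (3.308, 0.179), RR gives ψ = 0.132, H_out = 5.200 kJ/mol
Linear interpolation between T = 339.5 (H_out = 5.200) and T = 340.9 (H_out = 5.550) on hF = 5.389 gives T ≈ 340.3 K, at which ψ = 0.13.

T = 340.3 K, V/F = 0.13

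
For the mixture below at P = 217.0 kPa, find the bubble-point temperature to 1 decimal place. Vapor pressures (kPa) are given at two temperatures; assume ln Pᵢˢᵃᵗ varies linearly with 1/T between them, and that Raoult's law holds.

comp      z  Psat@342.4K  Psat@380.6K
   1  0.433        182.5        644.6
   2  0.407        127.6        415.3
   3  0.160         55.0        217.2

Bubble-point temperature: ΣzᵢPᵢˢᵃᵗ(T) = P. Interpolate ln Pᵢˢᵃᵗ = aᵢ + bᵢ/T.
  T = 342.4 K: ΣzᵢPᵢˢᵃᵗ = 139.76 kPa
  T = 380.6 K: ΣzᵢPᵢˢᵃᵗ = 482.89 kPa
  T = 361.5 K: ΣzᵢPᵢˢᵃᵗ = 268.34 kPa
  T = 351.9 K: ΣzᵢPᵢˢᵃᵗ = 195.02 kPa
  T = 356.7 K: ΣzᵢPᵢˢᵃᵗ = 229.25 kPa
  T = 354.3 K: ΣzᵢPᵢˢᵃᵗ = 211.56 kPa
  T = 355.5 K: ΣzᵢPᵢˢᵃᵗ = 220.26 kPa
Interpolating between 354.3 K and 355.5 K gives T ≈ 355.1 K.

T = 355.1 K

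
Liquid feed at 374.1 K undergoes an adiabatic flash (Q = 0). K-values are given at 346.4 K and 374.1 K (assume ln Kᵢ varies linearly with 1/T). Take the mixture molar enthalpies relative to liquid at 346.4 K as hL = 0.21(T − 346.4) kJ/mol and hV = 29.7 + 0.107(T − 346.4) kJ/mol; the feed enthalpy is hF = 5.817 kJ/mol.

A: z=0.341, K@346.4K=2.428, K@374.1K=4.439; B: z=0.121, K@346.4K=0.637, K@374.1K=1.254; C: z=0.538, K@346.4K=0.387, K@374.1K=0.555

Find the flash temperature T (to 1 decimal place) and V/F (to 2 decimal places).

T = 348.2 K, V/F = 0.18

Adiabatic flash: solve Rachford–Rice at each trial T, then check hF = ψ·hV(T) + (1−ψ)·hL(T).
  T = 346.4 K: K = (2.428, 0.637, 0.387), RR gives ψ = 0.138, H_out = 4.110 kJ/mol
  T = 374.1 K: K = (4.439, 1.254, 0.555), RR gives ψ = 0.740, H_out = 25.671 kJ/mol
  T = 360.2 K: K = (3.318, 0.904, 0.466), RR gives ψ = 0.446, H_out = 15.501 kJ/mol
  T = 353.3 K: K = (2.847, 0.762, 0.426), RR gives ψ = 0.301, H_out = 10.178 kJ/mol
  T = 349.9 K: K = (2.634, 0.698, 0.406), RR gives ψ = 0.224, H_out = 7.321 kJ/mol
  T = 348.1 K: K = (2.527, 0.666, 0.396), RR gives ψ = 0.181, H_out = 5.710 kJ/mol
Linear interpolation between T = 348.1 (H_out = 5.710) and T = 349.9 (H_out = 7.321) on hF = 5.817 gives T ≈ 348.2 K, at which ψ = 0.18.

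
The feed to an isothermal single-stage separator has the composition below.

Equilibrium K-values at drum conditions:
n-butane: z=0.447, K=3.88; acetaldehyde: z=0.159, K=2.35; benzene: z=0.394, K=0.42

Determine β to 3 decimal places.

Newton iteration, β⁰ = 0.5:
  β = 0.500: g = 0.3339, g' = -0.989 → β = 0.838
  β = 0.838: g = 0.0336, g' = -0.884 → β = 0.876
  β = 0.876: g = -0.0004, g' = -0.907 → β = 0.875
Converged at β = 0.875.

β = 0.875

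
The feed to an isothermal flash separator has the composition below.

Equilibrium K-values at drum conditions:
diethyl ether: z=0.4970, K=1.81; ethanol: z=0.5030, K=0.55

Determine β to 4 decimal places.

Let β = V/F and solve Σ zᵢ(Kᵢ−1)/(1+β(Kᵢ−1)) = 0.
Feasibility: ΣzᵢKᵢ = 1.1762, Σzᵢ/Kᵢ = 1.1891 — both > 1, two phases present.
Newton iteration, β⁰ = 0.5:
  β = 0.5000: g = -0.00554, g' = -0.3348 → β = 0.4835
Converged at β = 0.4835.

β = 0.4835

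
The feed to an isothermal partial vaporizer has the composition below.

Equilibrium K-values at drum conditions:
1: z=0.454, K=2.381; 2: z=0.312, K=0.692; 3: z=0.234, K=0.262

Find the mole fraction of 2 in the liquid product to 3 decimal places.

x_2 = 0.365

Let ψ = V/F and solve Σ zᵢ(Kᵢ−1)/(1+ψ(Kᵢ−1)) = 0.
Check two-phase: ΣzᵢKᵢ = 1.358 > 1 and Σzᵢ/Kᵢ = 1.535 > 1, so g(0) = 0.358 > 0 and g(1) = -0.535 < 0.
Newton iteration, ψ⁰ = 0.48:
  ψ = 0.480: g = -0.0032, g' = -0.660 → ψ = 0.475
Converged at ψ = 0.475.
Compositions from xᵢ = zᵢ/(1+ψ(Kᵢ−1)), yᵢ = Kᵢxᵢ:
  1: x = 0.274, y = 0.653
  2: x = 0.365, y = 0.253
  3: x = 0.360, y = 0.094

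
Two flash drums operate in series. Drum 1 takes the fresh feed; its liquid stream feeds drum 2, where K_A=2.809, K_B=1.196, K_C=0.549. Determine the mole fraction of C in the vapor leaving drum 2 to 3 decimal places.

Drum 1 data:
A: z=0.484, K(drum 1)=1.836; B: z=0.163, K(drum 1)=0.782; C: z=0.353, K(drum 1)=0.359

Drum 1:
Rachford–Rice: g(ψ₁) = Σ zᵢ(Kᵢ−1)/(1+ψ₁(Kᵢ−1)) = 0.
Check two-phase: ΣzᵢKᵢ = 1.143 > 1 and Σzᵢ/Kᵢ = 1.455 > 1, so g(0) = 0.143 > 0 and g(1) = -0.455 < 0.
Newton iteration, ψ₁⁰ = 0.5:
  ψ₁ = 0.500: g = -0.0875, g' = -0.492 → ψ₁ = 0.322
  ψ₁ = 0.322: g = -0.0046, g' = -0.449 → ψ₁ = 0.312
Converged at ψ₁ = 0.312.
Drum-1 compositions:
  A: x = 0.384, y = 0.705
  B: x = 0.175, y = 0.137
  C: x = 0.441, y = 0.158
Drum-2 feed = drum-1 liquid: z₂ = (0.3839, 0.1749, 0.4412).
Drum 2:
Material balance + equilibrium reduce to Σ zᵢ(Kᵢ−1)/(1+ψ₂(Kᵢ−1)) = 0.
Check two-phase: ΣzᵢKᵢ = 1.530 > 1 and Σzᵢ/Kᵢ = 1.087 > 1, so g(0) = 0.530 > 0 and g(1) = -0.087 < 0.
Newton–Raphson from ψ₂ = 0.5:
  ψ₂ = 0.500: g = 0.1389, g' = -0.502 → ψ₂ = 0.777
  ψ₂ = 0.777: g = 0.0121, g' = -0.435 → ψ₂ = 0.805
Converged at ψ₂ = 0.805.
  A: x = 0.156, y = 0.439
  B: x = 0.151, y = 0.181
  C: x = 0.693, y = 0.380

y_C (drum 2) = 0.380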